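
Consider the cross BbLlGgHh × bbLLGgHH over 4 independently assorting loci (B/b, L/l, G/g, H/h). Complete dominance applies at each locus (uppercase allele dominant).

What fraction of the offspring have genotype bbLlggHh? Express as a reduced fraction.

BbLlGgHh gametes: BLGH×1, BLGh×1, BLgH×1, BLgh×1, BlGH×1, BlGh×1, BlgH×1, Blgh×1, bLGH×1, bLGh×1, bLgH×1, bLgh×1, blGH×1, blGh×1, blgH×1, blgh×1
bbLLGgHH gametes: bLGH×8, bLgH×8
BbLlGgHh×bbLLGgHH grid (16·16=256): BbLLGGHH=8 BbLLGGHh=8 BbLLGgHH=16 BbLLGgHh=16 BbLLggHH=8 BbLLggHh=8 BbLlGGHH=8 BbLlGGHh=8 BbLlGgHH=16 BbLlGgHh=16 BbLlggHH=8 BbLlggHh=8 bbLLGGHH=8 bbLLGGHh=8 bbLLGgHH=16 bbLLGgHh=16 bbLLggHH=8 bbLLggHh=8 bbLlGGHH=8 bbLlGGHh=8 bbLlGgHH=16 bbLlGgHh=16 bbLlggHH=8 bbLlggHh=8
bbLlggHh hits 8/256; gcd=8; 8÷8/256÷8 = 1/32

P(bbLlggHh) = 1/32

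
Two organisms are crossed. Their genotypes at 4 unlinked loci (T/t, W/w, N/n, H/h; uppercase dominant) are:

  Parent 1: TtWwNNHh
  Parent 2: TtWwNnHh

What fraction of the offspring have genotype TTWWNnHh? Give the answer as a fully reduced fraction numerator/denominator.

P(TTWWNnHh) = 1/64

TtWwNNHh gametes: TWNH×2, TWNh×2, TwNH×2, TwNh×2, tWNH×2, tWNh×2, twNH×2, twNh×2
TtWwNnHh gametes: TWNH×1, TWNh×1, TWnH×1, TWnh×1, TwNH×1, TwNh×1, TwnH×1, Twnh×1, tWNH×1, tWNh×1, tWnH×1, tWnh×1, twNH×1, twNh×1, twnH×1, twnh×1
TtWwNNHh×TtWwNnHh grid (16·16=256): TTWWNNHH=2 TTWWNNHh=4 TTWWNNhh=2 TTWWNnHH=2 TTWWNnHh=4 TTWWNnhh=2 TTWwNNHH=4 TTWwNNHh=8 TTWwNNhh=4 TTWwNnHH=4 TTWwNnHh=8 TTWwNnhh=4 TTwwNNHH=2 TTwwNNHh=4 TTwwNNhh=2 TTwwNnHH=2 TTwwNnHh=4 TTwwNnhh=2 TtWWNNHH=4 TtWWNNHh=8 TtWWNNhh=4 TtWWNnHH=4 TtWWNnHh=8 TtWWNnhh=4 TtWwNNHH=8 TtWwNNHh=16 TtWwNNhh=8 TtWwNnHH=8 TtWwNnHh=16 TtWwNnhh=8 TtwwNNHH=4 TtwwNNHh=8 TtwwNNhh=4 TtwwNnHH=4 TtwwNnHh=8 TtwwNnhh=4 ttWWNNHH=2 ttWWNNHh=4 ttWWNNhh=2 ttWWNnHH=2 ttWWNnHh=4 ttWWNnhh=2 ttWwNNHH=4 ttWwNNHh=8 ttWwNNhh=4 ttWwNnHH=4 ttWwNnHh=8 ttWwNnhh=4 ttwwNNHH=2 ttwwNNHh=4 ttwwNNhh=2 ttwwNnHH=2 ttwwNnHh=4 ttwwNnhh=2
TTWWNnHh hits 4/256; gcd=4; 4÷4/256÷4 = 1/64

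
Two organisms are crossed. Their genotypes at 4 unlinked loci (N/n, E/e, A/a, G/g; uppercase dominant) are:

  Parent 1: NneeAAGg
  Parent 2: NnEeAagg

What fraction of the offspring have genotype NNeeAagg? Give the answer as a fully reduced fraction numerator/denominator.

NneeAAGg gametes: NeAG×4, NeAg×4, neAG×4, neAg×4
NnEeAagg gametes: NEAg×2, NEag×2, NeAg×2, Neag×2, nEAg×2, nEag×2, neAg×2, neag×2
NneeAAGg×NnEeAagg grid (16·16=256): NNEeAAGg=8 NNEeAAgg=8 NNEeAaGg=8 NNEeAagg=8 NNeeAAGg=8 NNeeAAgg=8 NNeeAaGg=8 NNeeAagg=8 NnEeAAGg=16 NnEeAAgg=16 NnEeAaGg=16 NnEeAagg=16 NneeAAGg=16 NneeAAgg=16 NneeAaGg=16 NneeAagg=16 nnEeAAGg=8 nnEeAAgg=8 nnEeAaGg=8 nnEeAagg=8 nneeAAGg=8 nneeAAgg=8 nneeAaGg=8 nneeAagg=8
NNeeAagg hits 8/256; gcd=8; 8÷8/256÷8 = 1/32

P(NNeeAagg) = 1/32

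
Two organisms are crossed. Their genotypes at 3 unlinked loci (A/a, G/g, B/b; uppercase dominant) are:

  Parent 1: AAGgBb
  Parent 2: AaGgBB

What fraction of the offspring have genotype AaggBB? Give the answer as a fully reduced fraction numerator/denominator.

AAGgBb gametes: AGB×2, AGb×2, AgB×2, Agb×2
AaGgBB gametes: AGB×2, AgB×2, aGB×2, agB×2
AAGgBb×AaGgBB grid (8·8=64): AAGGBB=4 AAGGBb=4 AAGgBB=8 AAGgBb=8 AAggBB=4 AAggBb=4 AaGGBB=4 AaGGBb=4 AaGgBB=8 AaGgBb=8 AaggBB=4 AaggBb=4
AaggBB hits 4/64; gcd=4; 4÷4/64÷4 = 1/16

P(AaggBB) = 1/16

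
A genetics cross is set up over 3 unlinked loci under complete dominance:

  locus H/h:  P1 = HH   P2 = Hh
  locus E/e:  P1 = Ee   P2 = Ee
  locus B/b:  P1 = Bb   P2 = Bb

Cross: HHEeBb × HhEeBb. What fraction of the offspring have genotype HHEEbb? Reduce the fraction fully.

HHEeBb gametes: HEB×2, HEb×2, HeB×2, Heb×2
HhEeBb gametes: HEB×1, HEb×1, HeB×1, Heb×1, hEB×1, hEb×1, heB×1, heb×1
HHEeBb×HhEeBb grid (8·8=64): HHEEBB=2 HHEEBb=4 HHEEbb=2 HHEeBB=4 HHEeBb=8 HHEebb=4 HHeeBB=2 HHeeBb=4 HHeebb=2 HhEEBB=2 HhEEBb=4 HhEEbb=2 HhEeBB=4 HhEeBb=8 HhEebb=4 HheeBB=2 HheeBb=4 Hheebb=2
HHEEbb hits 2/64; gcd=2; 2÷2/64÷2 = 1/32

P(HHEEbb) = 1/32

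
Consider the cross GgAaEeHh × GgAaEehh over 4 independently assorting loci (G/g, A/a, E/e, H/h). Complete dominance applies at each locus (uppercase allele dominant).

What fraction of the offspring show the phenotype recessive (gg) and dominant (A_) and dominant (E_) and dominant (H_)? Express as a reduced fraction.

P(gg A_ E_ H_) = 9/128

GgAaEeHh gametes: GAEH×1, GAEh×1, GAeH×1, GAeh×1, GaEH×1, GaEh×1, GaeH×1, Gaeh×1, gAEH×1, gAEh×1, gAeH×1, gAeh×1, gaEH×1, gaEh×1, gaeH×1, gaeh×1
GgAaEehh gametes: GAEh×2, GAeh×2, GaEh×2, Gaeh×2, gAEh×2, gAeh×2, gaEh×2, gaeh×2
GgAaEeHh×GgAaEehh grid (16·16=256): GGAAEEHh=2 GGAAEEhh=2 GGAAEeHh=4 GGAAEehh=4 GGAAeeHh=2 GGAAeehh=2 GGAaEEHh=4 GGAaEEhh=4 GGAaEeHh=8 GGAaEehh=8 GGAaeeHh=4 GGAaeehh=4 GGaaEEHh=2 GGaaEEhh=2 GGaaEeHh=4 GGaaEehh=4 GGaaeeHh=2 GGaaeehh=2 GgAAEEHh=4 GgAAEEhh=4 GgAAEeHh=8 GgAAEehh=8 GgAAeeHh=4 GgAAeehh=4 GgAaEEHh=8 GgAaEEhh=8 GgAaEeHh=16 GgAaEehh=16 GgAaeeHh=8 GgAaeehh=8 GgaaEEHh=4 GgaaEEhh=4 GgaaEeHh=8 GgaaEehh=8 GgaaeeHh=4 Ggaaeehh=4 ggAAEEHh=2 ggAAEEhh=2 ggAAEeHh=4 ggAAEehh=4 ggAAeeHh=2 ggAAeehh=2 ggAaEEHh=4 ggAaEEhh=4 ggAaEeHh=8 ggAaEehh=8 ggAaeeHh=4 ggAaeehh=4 ggaaEEHh=2 ggaaEEhh=2 ggaaEeHh=4 ggaaEehh=4 ggaaeeHh=2 ggaaeehh=2
gg A_ E_ H_ hits 18/256; gcd=2; 18÷2/256÷2 = 9/128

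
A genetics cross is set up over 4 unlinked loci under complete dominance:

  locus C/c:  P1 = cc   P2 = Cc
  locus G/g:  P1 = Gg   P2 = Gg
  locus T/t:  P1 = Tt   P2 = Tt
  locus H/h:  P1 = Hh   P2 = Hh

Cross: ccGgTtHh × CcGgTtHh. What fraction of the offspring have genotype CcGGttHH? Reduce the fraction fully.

ccGgTtHh gametes: cGTH×2, cGTh×2, cGtH×2, cGth×2, cgTH×2, cgTh×2, cgtH×2, cgth×2
CcGgTtHh gametes: CGTH×1, CGTh×1, CGtH×1, CGth×1, CgTH×1, CgTh×1, CgtH×1, Cgth×1, cGTH×1, cGTh×1, cGtH×1, cGth×1, cgTH×1, cgTh×1, cgtH×1, cgth×1
ccGgTtHh×CcGgTtHh grid (16·16=256): CcGGTTHH=2 CcGGTTHh=4 CcGGTThh=2 CcGGTtHH=4 CcGGTtHh=8 CcGGTthh=4 CcGGttHH=2 CcGGttHh=4 CcGGtthh=2 CcGgTTHH=4 CcGgTTHh=8 CcGgTThh=4 CcGgTtHH=8 CcGgTtHh=16 CcGgTthh=8 CcGgttHH=4 CcGgttHh=8 CcGgtthh=4 CcggTTHH=2 CcggTTHh=4 CcggTThh=2 CcggTtHH=4 CcggTtHh=8 CcggTthh=4 CcggttHH=2 CcggttHh=4 Ccggtthh=2 ccGGTTHH=2 ccGGTTHh=4 ccGGTThh=2 ccGGTtHH=4 ccGGTtHh=8 ccGGTthh=4 ccGGttHH=2 ccGGttHh=4 ccGGtthh=2 ccGgTTHH=4 ccGgTTHh=8 ccGgTThh=4 ccGgTtHH=8 ccGgTtHh=16 ccGgTthh=8 ccGgttHH=4 ccGgttHh=8 ccGgtthh=4 ccggTTHH=2 ccggTTHh=4 ccggTThh=2 ccggTtHH=4 ccggTtHh=8 ccggTthh=4 ccggttHH=2 ccggttHh=4 ccggtthh=2
CcGGttHH hits 2/256; gcd=2; 2÷2/256÷2 = 1/128

P(CcGGttHH) = 1/128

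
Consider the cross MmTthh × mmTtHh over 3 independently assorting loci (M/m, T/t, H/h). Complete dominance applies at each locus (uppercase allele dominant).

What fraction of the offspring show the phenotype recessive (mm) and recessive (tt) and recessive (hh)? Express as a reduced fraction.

P(mm tt hh) = 1/16

MmTthh gametes: MTh×2, Mth×2, mTh×2, mth×2
mmTtHh gametes: mTH×2, mTh×2, mtH×2, mth×2
MmTthh×mmTtHh grid (8·8=64): MmTTHh=4 MmTThh=4 MmTtHh=8 MmTthh=8 MmttHh=4 Mmtthh=4 mmTTHh=4 mmTThh=4 mmTtHh=8 mmTthh=8 mmttHh=4 mmtthh=4
mm tt hh hits 4/64; gcd=4; 4÷4/64÷4 = 1/16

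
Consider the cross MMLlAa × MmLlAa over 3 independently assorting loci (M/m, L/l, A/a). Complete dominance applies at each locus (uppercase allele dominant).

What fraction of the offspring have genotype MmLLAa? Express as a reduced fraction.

P(MmLLAa) = 1/16

MMLlAa gametes: MLA×2, MLa×2, MlA×2, Mla×2
MmLlAa gametes: MLA×1, MLa×1, MlA×1, Mla×1, mLA×1, mLa×1, mlA×1, mla×1
MMLlAa×MmLlAa grid (8·8=64): MMLLAA=2 MMLLAa=4 MMLLaa=2 MMLlAA=4 MMLlAa=8 MMLlaa=4 MMllAA=2 MMllAa=4 MMllaa=2 MmLLAA=2 MmLLAa=4 MmLLaa=2 MmLlAA=4 MmLlAa=8 MmLlaa=4 MmllAA=2 MmllAa=4 Mmllaa=2
MmLLAa hits 4/64; gcd=4; 4÷4/64÷4 = 1/16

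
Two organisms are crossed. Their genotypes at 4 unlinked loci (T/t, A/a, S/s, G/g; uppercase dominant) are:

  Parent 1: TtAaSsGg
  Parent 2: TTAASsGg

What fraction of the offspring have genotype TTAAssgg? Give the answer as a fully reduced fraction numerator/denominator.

P(TTAAssgg) = 1/64

TtAaSsGg gametes: TASG×1, TASg×1, TAsG×1, TAsg×1, TaSG×1, TaSg×1, TasG×1, Tasg×1, tASG×1, tASg×1, tAsG×1, tAsg×1, taSG×1, taSg×1, tasG×1, tasg×1
TTAASsGg gametes: TASG×4, TASg×4, TAsG×4, TAsg×4
TtAaSsGg×TTAASsGg grid (16·16=256): TTAASSGG=4 TTAASSGg=8 TTAASSgg=4 TTAASsGG=8 TTAASsGg=16 TTAASsgg=8 TTAAssGG=4 TTAAssGg=8 TTAAssgg=4 TTAaSSGG=4 TTAaSSGg=8 TTAaSSgg=4 TTAaSsGG=8 TTAaSsGg=16 TTAaSsgg=8 TTAassGG=4 TTAassGg=8 TTAassgg=4 TtAASSGG=4 TtAASSGg=8 TtAASSgg=4 TtAASsGG=8 TtAASsGg=16 TtAASsgg=8 TtAAssGG=4 TtAAssGg=8 TtAAssgg=4 TtAaSSGG=4 TtAaSSGg=8 TtAaSSgg=4 TtAaSsGG=8 TtAaSsGg=16 TtAaSsgg=8 TtAassGG=4 TtAassGg=8 TtAassgg=4
TTAAssgg hits 4/256; gcd=4; 4÷4/256÷4 = 1/64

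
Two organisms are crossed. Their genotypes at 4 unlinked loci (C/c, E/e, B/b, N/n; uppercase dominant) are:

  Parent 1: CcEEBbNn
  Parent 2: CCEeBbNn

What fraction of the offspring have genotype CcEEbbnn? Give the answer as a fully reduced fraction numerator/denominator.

P(CcEEbbnn) = 1/64

CcEEBbNn gametes: CEBN×2, CEBn×2, CEbN×2, CEbn×2, cEBN×2, cEBn×2, cEbN×2, cEbn×2
CCEeBbNn gametes: CEBN×2, CEBn×2, CEbN×2, CEbn×2, CeBN×2, CeBn×2, CebN×2, Cebn×2
CcEEBbNn×CCEeBbNn grid (16·16=256): CCEEBBNN=4 CCEEBBNn=8 CCEEBBnn=4 CCEEBbNN=8 CCEEBbNn=16 CCEEBbnn=8 CCEEbbNN=4 CCEEbbNn=8 CCEEbbnn=4 CCEeBBNN=4 CCEeBBNn=8 CCEeBBnn=4 CCEeBbNN=8 CCEeBbNn=16 CCEeBbnn=8 CCEebbNN=4 CCEebbNn=8 CCEebbnn=4 CcEEBBNN=4 CcEEBBNn=8 CcEEBBnn=4 CcEEBbNN=8 CcEEBbNn=16 CcEEBbnn=8 CcEEbbNN=4 CcEEbbNn=8 CcEEbbnn=4 CcEeBBNN=4 CcEeBBNn=8 CcEeBBnn=4 CcEeBbNN=8 CcEeBbNn=16 CcEeBbnn=8 CcEebbNN=4 CcEebbNn=8 CcEebbnn=4
CcEEbbnn hits 4/256; gcd=4; 4÷4/256÷4 = 1/64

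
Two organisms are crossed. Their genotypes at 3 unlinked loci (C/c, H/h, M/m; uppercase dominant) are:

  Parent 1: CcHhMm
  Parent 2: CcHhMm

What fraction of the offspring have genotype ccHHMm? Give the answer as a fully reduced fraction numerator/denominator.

CcHhMm gametes: CHM×1, CHm×1, ChM×1, Chm×1, cHM×1, cHm×1, chM×1, chm×1
CcHhMm gametes: CHM×1, CHm×1, ChM×1, Chm×1, cHM×1, cHm×1, chM×1, chm×1
CcHhMm×CcHhMm grid (8·8=64): CCHHMM=1 CCHHMm=2 CCHHmm=1 CCHhMM=2 CCHhMm=4 CCHhmm=2 CChhMM=1 CChhMm=2 CChhmm=1 CcHHMM=2 CcHHMm=4 CcHHmm=2 CcHhMM=4 CcHhMm=8 CcHhmm=4 CchhMM=2 CchhMm=4 Cchhmm=2 ccHHMM=1 ccHHMm=2 ccHHmm=1 ccHhMM=2 ccHhMm=4 ccHhmm=2 cchhMM=1 cchhMm=2 cchhmm=1
ccHHMm hits 2/64; gcd=2; 2÷2/64÷2 = 1/32

P(ccHHMm) = 1/32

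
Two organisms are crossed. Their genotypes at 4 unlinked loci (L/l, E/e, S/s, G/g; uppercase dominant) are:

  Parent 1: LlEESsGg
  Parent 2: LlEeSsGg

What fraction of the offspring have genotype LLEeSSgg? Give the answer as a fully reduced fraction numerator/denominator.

P(LLEeSSgg) = 1/128

LlEESsGg gametes: LESG×2, LESg×2, LEsG×2, LEsg×2, lESG×2, lESg×2, lEsG×2, lEsg×2
LlEeSsGg gametes: LESG×1, LESg×1, LEsG×1, LEsg×1, LeSG×1, LeSg×1, LesG×1, Lesg×1, lESG×1, lESg×1, lEsG×1, lEsg×1, leSG×1, leSg×1, lesG×1, lesg×1
LlEESsGg×LlEeSsGg grid (16·16=256): LLEESSGG=2 LLEESSGg=4 LLEESSgg=2 LLEESsGG=4 LLEESsGg=8 LLEESsgg=4 LLEEssGG=2 LLEEssGg=4 LLEEssgg=2 LLEeSSGG=2 LLEeSSGg=4 LLEeSSgg=2 LLEeSsGG=4 LLEeSsGg=8 LLEeSsgg=4 LLEessGG=2 LLEessGg=4 LLEessgg=2 LlEESSGG=4 LlEESSGg=8 LlEESSgg=4 LlEESsGG=8 LlEESsGg=16 LlEESsgg=8 LlEEssGG=4 LlEEssGg=8 LlEEssgg=4 LlEeSSGG=4 LlEeSSGg=8 LlEeSSgg=4 LlEeSsGG=8 LlEeSsGg=16 LlEeSsgg=8 LlEessGG=4 LlEessGg=8 LlEessgg=4 llEESSGG=2 llEESSGg=4 llEESSgg=2 llEESsGG=4 llEESsGg=8 llEESsgg=4 llEEssGG=2 llEEssGg=4 llEEssgg=2 llEeSSGG=2 llEeSSGg=4 llEeSSgg=2 llEeSsGG=4 llEeSsGg=8 llEeSsgg=4 llEessGG=2 llEessGg=4 llEessgg=2
LLEeSSgg hits 2/256; gcd=2; 2÷2/256÷2 = 1/128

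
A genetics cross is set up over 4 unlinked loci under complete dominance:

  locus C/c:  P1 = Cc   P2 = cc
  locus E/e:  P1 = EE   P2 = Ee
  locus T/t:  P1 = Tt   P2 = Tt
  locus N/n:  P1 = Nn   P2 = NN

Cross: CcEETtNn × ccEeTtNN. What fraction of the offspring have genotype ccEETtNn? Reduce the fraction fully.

CcEETtNn gametes: CETN×2, CETn×2, CEtN×2, CEtn×2, cETN×2, cETn×2, cEtN×2, cEtn×2
ccEeTtNN gametes: cETN×4, cEtN×4, ceTN×4, cetN×4
CcEETtNn×ccEeTtNN grid (16·16=256): CcEETTNN=8 CcEETTNn=8 CcEETtNN=16 CcEETtNn=16 CcEEttNN=8 CcEEttNn=8 CcEeTTNN=8 CcEeTTNn=8 CcEeTtNN=16 CcEeTtNn=16 CcEettNN=8 CcEettNn=8 ccEETTNN=8 ccEETTNn=8 ccEETtNN=16 ccEETtNn=16 ccEEttNN=8 ccEEttNn=8 ccEeTTNN=8 ccEeTTNn=8 ccEeTtNN=16 ccEeTtNn=16 ccEettNN=8 ccEettNn=8
ccEETtNn hits 16/256; gcd=16; 16÷16/256÷16 = 1/16

P(ccEETtNn) = 1/16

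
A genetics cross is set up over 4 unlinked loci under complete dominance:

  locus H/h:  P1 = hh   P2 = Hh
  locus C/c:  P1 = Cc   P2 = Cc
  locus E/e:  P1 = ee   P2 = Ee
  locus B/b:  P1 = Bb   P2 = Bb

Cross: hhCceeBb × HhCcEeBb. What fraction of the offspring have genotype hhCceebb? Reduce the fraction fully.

hhCceeBb gametes: hCeB×4, hCeb×4, hceB×4, hceb×4
HhCcEeBb gametes: HCEB×1, HCEb×1, HCeB×1, HCeb×1, HcEB×1, HcEb×1, HceB×1, Hceb×1, hCEB×1, hCEb×1, hCeB×1, hCeb×1, hcEB×1, hcEb×1, hceB×1, hceb×1
hhCceeBb×HhCcEeBb grid (16·16=256): HhCCEeBB=4 HhCCEeBb=8 HhCCEebb=4 HhCCeeBB=4 HhCCeeBb=8 HhCCeebb=4 HhCcEeBB=8 HhCcEeBb=16 HhCcEebb=8 HhCceeBB=8 HhCceeBb=16 HhCceebb=8 HhccEeBB=4 HhccEeBb=8 HhccEebb=4 HhcceeBB=4 HhcceeBb=8 Hhcceebb=4 hhCCEeBB=4 hhCCEeBb=8 hhCCEebb=4 hhCCeeBB=4 hhCCeeBb=8 hhCCeebb=4 hhCcEeBB=8 hhCcEeBb=16 hhCcEebb=8 hhCceeBB=8 hhCceeBb=16 hhCceebb=8 hhccEeBB=4 hhccEeBb=8 hhccEebb=4 hhcceeBB=4 hhcceeBb=8 hhcceebb=4
hhCceebb hits 8/256; gcd=8; 8÷8/256÷8 = 1/32

P(hhCceebb) = 1/32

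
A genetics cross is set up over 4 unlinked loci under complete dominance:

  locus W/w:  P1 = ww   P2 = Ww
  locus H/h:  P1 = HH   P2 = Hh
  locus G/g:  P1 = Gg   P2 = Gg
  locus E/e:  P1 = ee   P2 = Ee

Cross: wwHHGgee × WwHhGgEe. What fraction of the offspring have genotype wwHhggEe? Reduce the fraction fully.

wwHHGgee gametes: wHGe×8, wHge×8
WwHhGgEe gametes: WHGE×1, WHGe×1, WHgE×1, WHge×1, WhGE×1, WhGe×1, WhgE×1, Whge×1, wHGE×1, wHGe×1, wHgE×1, wHge×1, whGE×1, whGe×1, whgE×1, whge×1
wwHHGgee×WwHhGgEe grid (16·16=256): WwHHGGEe=8 WwHHGGee=8 WwHHGgEe=16 WwHHGgee=16 WwHHggEe=8 WwHHggee=8 WwHhGGEe=8 WwHhGGee=8 WwHhGgEe=16 WwHhGgee=16 WwHhggEe=8 WwHhggee=8 wwHHGGEe=8 wwHHGGee=8 wwHHGgEe=16 wwHHGgee=16 wwHHggEe=8 wwHHggee=8 wwHhGGEe=8 wwHhGGee=8 wwHhGgEe=16 wwHhGgee=16 wwHhggEe=8 wwHhggee=8
wwHhggEe hits 8/256; gcd=8; 8÷8/256÷8 = 1/32

P(wwHhggEe) = 1/32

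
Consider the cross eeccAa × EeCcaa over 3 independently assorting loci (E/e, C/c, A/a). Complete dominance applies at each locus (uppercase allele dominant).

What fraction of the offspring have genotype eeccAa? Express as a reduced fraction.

eeccAa gametes: ecA×4, eca×4
EeCcaa gametes: ECa×2, Eca×2, eCa×2, eca×2
eeccAa×EeCcaa grid (8·8=64): EeCcAa=8 EeCcaa=8 EeccAa=8 Eeccaa=8 eeCcAa=8 eeCcaa=8 eeccAa=8 eeccaa=8
eeccAa hits 8/64; gcd=8; 8÷8/64÷8 = 1/8

P(eeccAa) = 1/8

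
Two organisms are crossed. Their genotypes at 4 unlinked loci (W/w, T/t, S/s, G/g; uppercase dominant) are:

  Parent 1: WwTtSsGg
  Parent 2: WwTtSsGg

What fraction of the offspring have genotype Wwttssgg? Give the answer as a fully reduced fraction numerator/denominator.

WwTtSsGg gametes: WTSG×1, WTSg×1, WTsG×1, WTsg×1, WtSG×1, WtSg×1, WtsG×1, Wtsg×1, wTSG×1, wTSg×1, wTsG×1, wTsg×1, wtSG×1, wtSg×1, wtsG×1, wtsg×1
WwTtSsGg gametes: WTSG×1, WTSg×1, WTsG×1, WTsg×1, WtSG×1, WtSg×1, WtsG×1, Wtsg×1, wTSG×1, wTSg×1, wTsG×1, wTsg×1, wtSG×1, wtSg×1, wtsG×1, wtsg×1
WwTtSsGg×WwTtSsGg grid (16·16=256): WWTTSSGG=1 WWTTSSGg=2 WWTTSSgg=1 WWTTSsGG=2 WWTTSsGg=4 WWTTSsgg=2 WWTTssGG=1 WWTTssGg=2 WWTTssgg=1 WWTtSSGG=2 WWTtSSGg=4 WWTtSSgg=2 WWTtSsGG=4 WWTtSsGg=8 WWTtSsgg=4 WWTtssGG=2 WWTtssGg=4 WWTtssgg=2 WWttSSGG=1 WWttSSGg=2 WWttSSgg=1 WWttSsGG=2 WWttSsGg=4 WWttSsgg=2 WWttssGG=1 WWttssGg=2 WWttssgg=1 WwTTSSGG=2 WwTTSSGg=4 WwTTSSgg=2 WwTTSsGG=4 WwTTSsGg=8 WwTTSsgg=4 WwTTssGG=2 WwTTssGg=4 WwTTssgg=2 WwTtSSGG=4 WwTtSSGg=8 WwTtSSgg=4 WwTtSsGG=8 WwTtSsGg=16 WwTtSsgg=8 WwTtssGG=4 WwTtssGg=8 WwTtssgg=4 WwttSSGG=2 WwttSSGg=4 WwttSSgg=2 WwttSsGG=4 WwttSsGg=8 WwttSsgg=4 WwttssGG=2 WwttssGg=4 Wwttssgg=2 wwTTSSGG=1 wwTTSSGg=2 wwTTSSgg=1 wwTTSsGG=2 wwTTSsGg=4 wwTTSsgg=2 wwTTssGG=1 wwTTssGg=2 wwTTssgg=1 wwTtSSGG=2 wwTtSSGg=4 wwTtSSgg=2 wwTtSsGG=4 wwTtSsGg=8 wwTtSsgg=4 wwTtssGG=2 wwTtssGg=4 wwTtssgg=2 wwttSSGG=1 wwttSSGg=2 wwttSSgg=1 wwttSsGG=2 wwttSsGg=4 wwttSsgg=2 wwttssGG=1 wwttssGg=2 wwttssgg=1
Wwttssgg hits 2/256; gcd=2; 2÷2/256÷2 = 1/128

P(Wwttssgg) = 1/128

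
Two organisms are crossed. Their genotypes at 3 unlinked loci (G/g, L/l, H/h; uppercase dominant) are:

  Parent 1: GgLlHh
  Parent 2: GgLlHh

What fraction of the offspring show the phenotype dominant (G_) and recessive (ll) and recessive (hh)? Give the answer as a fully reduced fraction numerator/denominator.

GgLlHh gametes: GLH×1, GLh×1, GlH×1, Glh×1, gLH×1, gLh×1, glH×1, glh×1
GgLlHh gametes: GLH×1, GLh×1, GlH×1, Glh×1, gLH×1, gLh×1, glH×1, glh×1
GgLlHh×GgLlHh grid (8·8=64): GGLLHH=1 GGLLHh=2 GGLLhh=1 GGLlHH=2 GGLlHh=4 GGLlhh=2 GGllHH=1 GGllHh=2 GGllhh=1 GgLLHH=2 GgLLHh=4 GgLLhh=2 GgLlHH=4 GgLlHh=8 GgLlhh=4 GgllHH=2 GgllHh=4 Ggllhh=2 ggLLHH=1 ggLLHh=2 ggLLhh=1 ggLlHH=2 ggLlHh=4 ggLlhh=2 ggllHH=1 ggllHh=2 ggllhh=1
G_ ll hh hits 3/64; gcd=1; 3÷1/64÷1 = 3/64

P(G_ ll hh) = 3/64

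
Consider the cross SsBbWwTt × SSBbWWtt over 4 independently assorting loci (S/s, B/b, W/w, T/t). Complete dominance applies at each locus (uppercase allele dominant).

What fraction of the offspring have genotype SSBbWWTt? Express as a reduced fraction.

P(SSBbWWTt) = 1/16

SsBbWwTt gametes: SBWT×1, SBWt×1, SBwT×1, SBwt×1, SbWT×1, SbWt×1, SbwT×1, Sbwt×1, sBWT×1, sBWt×1, sBwT×1, sBwt×1, sbWT×1, sbWt×1, sbwT×1, sbwt×1
SSBbWWtt gametes: SBWt×8, SbWt×8
SsBbWwTt×SSBbWWtt grid (16·16=256): SSBBWWTt=8 SSBBWWtt=8 SSBBWwTt=8 SSBBWwtt=8 SSBbWWTt=16 SSBbWWtt=16 SSBbWwTt=16 SSBbWwtt=16 SSbbWWTt=8 SSbbWWtt=8 SSbbWwTt=8 SSbbWwtt=8 SsBBWWTt=8 SsBBWWtt=8 SsBBWwTt=8 SsBBWwtt=8 SsBbWWTt=16 SsBbWWtt=16 SsBbWwTt=16 SsBbWwtt=16 SsbbWWTt=8 SsbbWWtt=8 SsbbWwTt=8 SsbbWwtt=8
SSBbWWTt hits 16/256; gcd=16; 16÷16/256÷16 = 1/16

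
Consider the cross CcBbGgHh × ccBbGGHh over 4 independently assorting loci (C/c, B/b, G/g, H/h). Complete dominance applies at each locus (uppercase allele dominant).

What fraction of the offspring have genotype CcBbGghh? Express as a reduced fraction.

P(CcBbGghh) = 1/32

CcBbGgHh gametes: CBGH×1, CBGh×1, CBgH×1, CBgh×1, CbGH×1, CbGh×1, CbgH×1, Cbgh×1, cBGH×1, cBGh×1, cBgH×1, cBgh×1, cbGH×1, cbGh×1, cbgH×1, cbgh×1
ccBbGGHh gametes: cBGH×4, cBGh×4, cbGH×4, cbGh×4
CcBbGgHh×ccBbGGHh grid (16·16=256): CcBBGGHH=4 CcBBGGHh=8 CcBBGGhh=4 CcBBGgHH=4 CcBBGgHh=8 CcBBGghh=4 CcBbGGHH=8 CcBbGGHh=16 CcBbGGhh=8 CcBbGgHH=8 CcBbGgHh=16 CcBbGghh=8 CcbbGGHH=4 CcbbGGHh=8 CcbbGGhh=4 CcbbGgHH=4 CcbbGgHh=8 CcbbGghh=4 ccBBGGHH=4 ccBBGGHh=8 ccBBGGhh=4 ccBBGgHH=4 ccBBGgHh=8 ccBBGghh=4 ccBbGGHH=8 ccBbGGHh=16 ccBbGGhh=8 ccBbGgHH=8 ccBbGgHh=16 ccBbGghh=8 ccbbGGHH=4 ccbbGGHh=8 ccbbGGhh=4 ccbbGgHH=4 ccbbGgHh=8 ccbbGghh=4
CcBbGghh hits 8/256; gcd=8; 8÷8/256÷8 = 1/32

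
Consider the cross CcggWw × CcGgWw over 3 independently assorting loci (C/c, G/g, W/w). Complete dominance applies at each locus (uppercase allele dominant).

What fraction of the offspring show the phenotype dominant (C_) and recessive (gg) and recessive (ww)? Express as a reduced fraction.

CcggWw gametes: CgW×2, Cgw×2, cgW×2, cgw×2
CcGgWw gametes: CGW×1, CGw×1, CgW×1, Cgw×1, cGW×1, cGw×1, cgW×1, cgw×1
CcggWw×CcGgWw grid (8·8=64): CCGgWW=2 CCGgWw=4 CCGgww=2 CCggWW=2 CCggWw=4 CCggww=2 CcGgWW=4 CcGgWw=8 CcGgww=4 CcggWW=4 CcggWw=8 Ccggww=4 ccGgWW=2 ccGgWw=4 ccGgww=2 ccggWW=2 ccggWw=4 ccggww=2
C_ gg ww hits 6/64; gcd=2; 6÷2/64÷2 = 3/32

P(C_ gg ww) = 3/32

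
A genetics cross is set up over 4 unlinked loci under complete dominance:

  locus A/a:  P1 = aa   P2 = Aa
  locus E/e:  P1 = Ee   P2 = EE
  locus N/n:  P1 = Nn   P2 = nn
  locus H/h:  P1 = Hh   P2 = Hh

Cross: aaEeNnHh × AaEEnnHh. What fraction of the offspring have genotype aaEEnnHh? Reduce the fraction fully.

P(aaEEnnHh) = 1/16

aaEeNnHh gametes: aENH×2, aENh×2, aEnH×2, aEnh×2, aeNH×2, aeNh×2, aenH×2, aenh×2
AaEEnnHh gametes: AEnH×4, AEnh×4, aEnH×4, aEnh×4
aaEeNnHh×AaEEnnHh grid (16·16=256): AaEENnHH=8 AaEENnHh=16 AaEENnhh=8 AaEEnnHH=8 AaEEnnHh=16 AaEEnnhh=8 AaEeNnHH=8 AaEeNnHh=16 AaEeNnhh=8 AaEennHH=8 AaEennHh=16 AaEennhh=8 aaEENnHH=8 aaEENnHh=16 aaEENnhh=8 aaEEnnHH=8 aaEEnnHh=16 aaEEnnhh=8 aaEeNnHH=8 aaEeNnHh=16 aaEeNnhh=8 aaEennHH=8 aaEennHh=16 aaEennhh=8
aaEEnnHh hits 16/256; gcd=16; 16÷16/256÷16 = 1/16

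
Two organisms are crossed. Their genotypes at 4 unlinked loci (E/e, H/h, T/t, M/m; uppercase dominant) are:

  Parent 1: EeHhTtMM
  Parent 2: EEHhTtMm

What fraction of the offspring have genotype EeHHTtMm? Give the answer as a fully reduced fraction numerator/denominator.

EeHhTtMM gametes: EHTM×2, EHtM×2, EhTM×2, EhtM×2, eHTM×2, eHtM×2, ehTM×2, ehtM×2
EEHhTtMm gametes: EHTM×2, EHTm×2, EHtM×2, EHtm×2, EhTM×2, EhTm×2, EhtM×2, Ehtm×2
EeHhTtMM×EEHhTtMm grid (16·16=256): EEHHTTMM=4 EEHHTTMm=4 EEHHTtMM=8 EEHHTtMm=8 EEHHttMM=4 EEHHttMm=4 EEHhTTMM=8 EEHhTTMm=8 EEHhTtMM=16 EEHhTtMm=16 EEHhttMM=8 EEHhttMm=8 EEhhTTMM=4 EEhhTTMm=4 EEhhTtMM=8 EEhhTtMm=8 EEhhttMM=4 EEhhttMm=4 EeHHTTMM=4 EeHHTTMm=4 EeHHTtMM=8 EeHHTtMm=8 EeHHttMM=4 EeHHttMm=4 EeHhTTMM=8 EeHhTTMm=8 EeHhTtMM=16 EeHhTtMm=16 EeHhttMM=8 EeHhttMm=8 EehhTTMM=4 EehhTTMm=4 EehhTtMM=8 EehhTtMm=8 EehhttMM=4 EehhttMm=4
EeHHTtMm hits 8/256; gcd=8; 8÷8/256÷8 = 1/32

P(EeHHTtMm) = 1/32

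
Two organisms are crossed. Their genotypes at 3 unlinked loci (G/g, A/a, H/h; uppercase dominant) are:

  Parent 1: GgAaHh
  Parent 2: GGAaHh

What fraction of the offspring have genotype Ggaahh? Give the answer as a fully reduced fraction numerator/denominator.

P(Ggaahh) = 1/32

GgAaHh gametes: GAH×1, GAh×1, GaH×1, Gah×1, gAH×1, gAh×1, gaH×1, gah×1
GGAaHh gametes: GAH×2, GAh×2, GaH×2, Gah×2
GgAaHh×GGAaHh grid (8·8=64): GGAAHH=2 GGAAHh=4 GGAAhh=2 GGAaHH=4 GGAaHh=8 GGAahh=4 GGaaHH=2 GGaaHh=4 GGaahh=2 GgAAHH=2 GgAAHh=4 GgAAhh=2 GgAaHH=4 GgAaHh=8 GgAahh=4 GgaaHH=2 GgaaHh=4 Ggaahh=2
Ggaahh hits 2/64; gcd=2; 2÷2/64÷2 = 1/32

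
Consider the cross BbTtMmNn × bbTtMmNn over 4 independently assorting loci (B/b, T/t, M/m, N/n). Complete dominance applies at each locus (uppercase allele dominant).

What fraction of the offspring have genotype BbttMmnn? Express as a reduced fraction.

BbTtMmNn gametes: BTMN×1, BTMn×1, BTmN×1, BTmn×1, BtMN×1, BtMn×1, BtmN×1, Btmn×1, bTMN×1, bTMn×1, bTmN×1, bTmn×1, btMN×1, btMn×1, btmN×1, btmn×1
bbTtMmNn gametes: bTMN×2, bTMn×2, bTmN×2, bTmn×2, btMN×2, btMn×2, btmN×2, btmn×2
BbTtMmNn×bbTtMmNn grid (16·16=256): BbTTMMNN=2 BbTTMMNn=4 BbTTMMnn=2 BbTTMmNN=4 BbTTMmNn=8 BbTTMmnn=4 BbTTmmNN=2 BbTTmmNn=4 BbTTmmnn=2 BbTtMMNN=4 BbTtMMNn=8 BbTtMMnn=4 BbTtMmNN=8 BbTtMmNn=16 BbTtMmnn=8 BbTtmmNN=4 BbTtmmNn=8 BbTtmmnn=4 BbttMMNN=2 BbttMMNn=4 BbttMMnn=2 BbttMmNN=4 BbttMmNn=8 BbttMmnn=4 BbttmmNN=2 BbttmmNn=4 Bbttmmnn=2 bbTTMMNN=2 bbTTMMNn=4 bbTTMMnn=2 bbTTMmNN=4 bbTTMmNn=8 bbTTMmnn=4 bbTTmmNN=2 bbTTmmNn=4 bbTTmmnn=2 bbTtMMNN=4 bbTtMMNn=8 bbTtMMnn=4 bbTtMmNN=8 bbTtMmNn=16 bbTtMmnn=8 bbTtmmNN=4 bbTtmmNn=8 bbTtmmnn=4 bbttMMNN=2 bbttMMNn=4 bbttMMnn=2 bbttMmNN=4 bbttMmNn=8 bbttMmnn=4 bbttmmNN=2 bbttmmNn=4 bbttmmnn=2
BbttMmnn hits 4/256; gcd=4; 4÷4/256÷4 = 1/64

P(BbttMmnn) = 1/64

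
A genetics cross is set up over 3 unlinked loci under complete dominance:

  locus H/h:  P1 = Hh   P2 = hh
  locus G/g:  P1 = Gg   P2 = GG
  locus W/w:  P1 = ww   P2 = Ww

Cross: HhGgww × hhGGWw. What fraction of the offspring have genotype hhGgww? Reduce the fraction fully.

HhGgww gametes: HGw×2, Hgw×2, hGw×2, hgw×2
hhGGWw gametes: hGW×4, hGw×4
HhGgww×hhGGWw grid (8·8=64): HhGGWw=8 HhGGww=8 HhGgWw=8 HhGgww=8 hhGGWw=8 hhGGww=8 hhGgWw=8 hhGgww=8
hhGgww hits 8/64; gcd=8; 8÷8/64÷8 = 1/8

P(hhGgww) = 1/8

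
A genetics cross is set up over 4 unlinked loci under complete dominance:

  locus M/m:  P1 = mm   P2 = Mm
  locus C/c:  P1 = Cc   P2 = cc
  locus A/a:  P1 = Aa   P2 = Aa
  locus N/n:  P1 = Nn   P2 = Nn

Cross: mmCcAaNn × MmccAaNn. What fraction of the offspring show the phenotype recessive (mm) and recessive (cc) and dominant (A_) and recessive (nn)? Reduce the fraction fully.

mmCcAaNn gametes: mCAN×2, mCAn×2, mCaN×2, mCan×2, mcAN×2, mcAn×2, mcaN×2, mcan×2
MmccAaNn gametes: McAN×2, McAn×2, McaN×2, Mcan×2, mcAN×2, mcAn×2, mcaN×2, mcan×2
mmCcAaNn×MmccAaNn grid (16·16=256): MmCcAANN=4 MmCcAANn=8 MmCcAAnn=4 MmCcAaNN=8 MmCcAaNn=16 MmCcAann=8 MmCcaaNN=4 MmCcaaNn=8 MmCcaann=4 MmccAANN=4 MmccAANn=8 MmccAAnn=4 MmccAaNN=8 MmccAaNn=16 MmccAann=8 MmccaaNN=4 MmccaaNn=8 Mmccaann=4 mmCcAANN=4 mmCcAANn=8 mmCcAAnn=4 mmCcAaNN=8 mmCcAaNn=16 mmCcAann=8 mmCcaaNN=4 mmCcaaNn=8 mmCcaann=4 mmccAANN=4 mmccAANn=8 mmccAAnn=4 mmccAaNN=8 mmccAaNn=16 mmccAann=8 mmccaaNN=4 mmccaaNn=8 mmccaann=4
mm cc A_ nn hits 12/256; gcd=4; 12÷4/256÷4 = 3/64

P(mm cc A_ nn) = 3/64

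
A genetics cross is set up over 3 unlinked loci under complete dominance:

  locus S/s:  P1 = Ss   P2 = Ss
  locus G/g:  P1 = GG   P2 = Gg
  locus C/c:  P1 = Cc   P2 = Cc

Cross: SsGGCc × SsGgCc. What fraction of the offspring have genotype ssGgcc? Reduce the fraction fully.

P(ssGgcc) = 1/32

SsGGCc gametes: SGC×2, SGc×2, sGC×2, sGc×2
SsGgCc gametes: SGC×1, SGc×1, SgC×1, Sgc×1, sGC×1, sGc×1, sgC×1, sgc×1
SsGGCc×SsGgCc grid (8·8=64): SSGGCC=2 SSGGCc=4 SSGGcc=2 SSGgCC=2 SSGgCc=4 SSGgcc=2 SsGGCC=4 SsGGCc=8 SsGGcc=4 SsGgCC=4 SsGgCc=8 SsGgcc=4 ssGGCC=2 ssGGCc=4 ssGGcc=2 ssGgCC=2 ssGgCc=4 ssGgcc=2
ssGgcc hits 2/64; gcd=2; 2÷2/64÷2 = 1/32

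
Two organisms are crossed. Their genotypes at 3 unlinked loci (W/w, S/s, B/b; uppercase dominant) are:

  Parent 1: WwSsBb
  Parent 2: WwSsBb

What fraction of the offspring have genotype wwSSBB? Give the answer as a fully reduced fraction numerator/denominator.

P(wwSSBB) = 1/64

WwSsBb gametes: WSB×1, WSb×1, WsB×1, Wsb×1, wSB×1, wSb×1, wsB×1, wsb×1
WwSsBb gametes: WSB×1, WSb×1, WsB×1, Wsb×1, wSB×1, wSb×1, wsB×1, wsb×1
WwSsBb×WwSsBb grid (8·8=64): WWSSBB=1 WWSSBb=2 WWSSbb=1 WWSsBB=2 WWSsBb=4 WWSsbb=2 WWssBB=1 WWssBb=2 WWssbb=1 WwSSBB=2 WwSSBb=4 WwSSbb=2 WwSsBB=4 WwSsBb=8 WwSsbb=4 WwssBB=2 WwssBb=4 Wwssbb=2 wwSSBB=1 wwSSBb=2 wwSSbb=1 wwSsBB=2 wwSsBb=4 wwSsbb=2 wwssBB=1 wwssBb=2 wwssbb=1
wwSSBB hits 1/64; gcd=1; 1÷1/64÷1 = 1/64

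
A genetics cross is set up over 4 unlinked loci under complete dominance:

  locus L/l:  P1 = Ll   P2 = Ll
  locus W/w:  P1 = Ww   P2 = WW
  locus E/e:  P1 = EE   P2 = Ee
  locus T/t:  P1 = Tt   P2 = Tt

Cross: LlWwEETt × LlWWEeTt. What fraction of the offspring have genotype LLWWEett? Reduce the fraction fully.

LlWwEETt gametes: LWET×2, LWEt×2, LwET×2, LwEt×2, lWET×2, lWEt×2, lwET×2, lwEt×2
LlWWEeTt gametes: LWET×2, LWEt×2, LWeT×2, LWet×2, lWET×2, lWEt×2, lWeT×2, lWet×2
LlWwEETt×LlWWEeTt grid (16·16=256): LLWWEETT=4 LLWWEETt=8 LLWWEEtt=4 LLWWEeTT=4 LLWWEeTt=8 LLWWEett=4 LLWwEETT=4 LLWwEETt=8 LLWwEEtt=4 LLWwEeTT=4 LLWwEeTt=8 LLWwEett=4 LlWWEETT=8 LlWWEETt=16 LlWWEEtt=8 LlWWEeTT=8 LlWWEeTt=16 LlWWEett=8 LlWwEETT=8 LlWwEETt=16 LlWwEEtt=8 LlWwEeTT=8 LlWwEeTt=16 LlWwEett=8 llWWEETT=4 llWWEETt=8 llWWEEtt=4 llWWEeTT=4 llWWEeTt=8 llWWEett=4 llWwEETT=4 llWwEETt=8 llWwEEtt=4 llWwEeTT=4 llWwEeTt=8 llWwEett=4
LLWWEett hits 4/256; gcd=4; 4÷4/256÷4 = 1/64

P(LLWWEett) = 1/64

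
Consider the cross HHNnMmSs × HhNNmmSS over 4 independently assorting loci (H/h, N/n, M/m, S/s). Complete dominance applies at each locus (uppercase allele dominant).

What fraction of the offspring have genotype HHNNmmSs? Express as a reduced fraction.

HHNnMmSs gametes: HNMS×2, HNMs×2, HNmS×2, HNms×2, HnMS×2, HnMs×2, HnmS×2, Hnms×2
HhNNmmSS gametes: HNmS×8, hNmS×8
HHNnMmSs×HhNNmmSS grid (16·16=256): HHNNMmSS=16 HHNNMmSs=16 HHNNmmSS=16 HHNNmmSs=16 HHNnMmSS=16 HHNnMmSs=16 HHNnmmSS=16 HHNnmmSs=16 HhNNMmSS=16 HhNNMmSs=16 HhNNmmSS=16 HhNNmmSs=16 HhNnMmSS=16 HhNnMmSs=16 HhNnmmSS=16 HhNnmmSs=16
HHNNmmSs hits 16/256; gcd=16; 16÷16/256÷16 = 1/16

P(HHNNmmSs) = 1/16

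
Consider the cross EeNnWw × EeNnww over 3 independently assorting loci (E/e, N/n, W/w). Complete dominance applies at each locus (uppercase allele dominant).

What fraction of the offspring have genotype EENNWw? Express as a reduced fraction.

P(EENNWw) = 1/32

EeNnWw gametes: ENW×1, ENw×1, EnW×1, Enw×1, eNW×1, eNw×1, enW×1, enw×1
EeNnww gametes: ENw×2, Enw×2, eNw×2, enw×2
EeNnWw×EeNnww grid (8·8=64): EENNWw=2 EENNww=2 EENnWw=4 EENnww=4 EEnnWw=2 EEnnww=2 EeNNWw=4 EeNNww=4 EeNnWw=8 EeNnww=8 EennWw=4 Eennww=4 eeNNWw=2 eeNNww=2 eeNnWw=4 eeNnww=4 eennWw=2 eennww=2
EENNWw hits 2/64; gcd=2; 2÷2/64÷2 = 1/32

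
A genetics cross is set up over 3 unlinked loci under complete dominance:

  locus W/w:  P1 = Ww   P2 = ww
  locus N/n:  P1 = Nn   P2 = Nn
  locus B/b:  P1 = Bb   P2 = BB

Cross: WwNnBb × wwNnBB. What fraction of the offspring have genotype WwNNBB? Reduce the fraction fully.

P(WwNNBB) = 1/16

WwNnBb gametes: WNB×1, WNb×1, WnB×1, Wnb×1, wNB×1, wNb×1, wnB×1, wnb×1
wwNnBB gametes: wNB×4, wnB×4
WwNnBb×wwNnBB grid (8·8=64): WwNNBB=4 WwNNBb=4 WwNnBB=8 WwNnBb=8 WwnnBB=4 WwnnBb=4 wwNNBB=4 wwNNBb=4 wwNnBB=8 wwNnBb=8 wwnnBB=4 wwnnBb=4
WwNNBB hits 4/64; gcd=4; 4÷4/64÷4 = 1/16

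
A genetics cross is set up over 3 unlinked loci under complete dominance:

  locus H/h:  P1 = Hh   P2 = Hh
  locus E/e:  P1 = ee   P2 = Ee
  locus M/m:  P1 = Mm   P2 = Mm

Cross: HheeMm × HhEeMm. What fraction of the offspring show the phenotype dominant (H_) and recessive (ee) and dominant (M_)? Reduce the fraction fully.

P(H_ ee M_) = 9/32

HheeMm gametes: HeM×2, Hem×2, heM×2, hem×2
HhEeMm gametes: HEM×1, HEm×1, HeM×1, Hem×1, hEM×1, hEm×1, heM×1, hem×1
HheeMm×HhEeMm grid (8·8=64): HHEeMM=2 HHEeMm=4 HHEemm=2 HHeeMM=2 HHeeMm=4 HHeemm=2 HhEeMM=4 HhEeMm=8 HhEemm=4 HheeMM=4 HheeMm=8 Hheemm=4 hhEeMM=2 hhEeMm=4 hhEemm=2 hheeMM=2 hheeMm=4 hheemm=2
H_ ee M_ hits 18/64; gcd=2; 18÷2/64÷2 = 9/32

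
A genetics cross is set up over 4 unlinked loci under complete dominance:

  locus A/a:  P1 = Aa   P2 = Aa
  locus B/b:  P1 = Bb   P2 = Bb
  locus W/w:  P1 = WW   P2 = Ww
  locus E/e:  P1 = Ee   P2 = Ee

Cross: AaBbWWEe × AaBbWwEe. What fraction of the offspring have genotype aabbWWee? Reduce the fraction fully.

AaBbWWEe gametes: ABWE×2, ABWe×2, AbWE×2, AbWe×2, aBWE×2, aBWe×2, abWE×2, abWe×2
AaBbWwEe gametes: ABWE×1, ABWe×1, ABwE×1, ABwe×1, AbWE×1, AbWe×1, AbwE×1, Abwe×1, aBWE×1, aBWe×1, aBwE×1, aBwe×1, abWE×1, abWe×1, abwE×1, abwe×1
AaBbWWEe×AaBbWwEe grid (16·16=256): AABBWWEE=2 AABBWWEe=4 AABBWWee=2 AABBWwEE=2 AABBWwEe=4 AABBWwee=2 AABbWWEE=4 AABbWWEe=8 AABbWWee=4 AABbWwEE=4 AABbWwEe=8 AABbWwee=4 AAbbWWEE=2 AAbbWWEe=4 AAbbWWee=2 AAbbWwEE=2 AAbbWwEe=4 AAbbWwee=2 AaBBWWEE=4 AaBBWWEe=8 AaBBWWee=4 AaBBWwEE=4 AaBBWwEe=8 AaBBWwee=4 AaBbWWEE=8 AaBbWWEe=16 AaBbWWee=8 AaBbWwEE=8 AaBbWwEe=16 AaBbWwee=8 AabbWWEE=4 AabbWWEe=8 AabbWWee=4 AabbWwEE=4 AabbWwEe=8 AabbWwee=4 aaBBWWEE=2 aaBBWWEe=4 aaBBWWee=2 aaBBWwEE=2 aaBBWwEe=4 aaBBWwee=2 aaBbWWEE=4 aaBbWWEe=8 aaBbWWee=4 aaBbWwEE=4 aaBbWwEe=8 aaBbWwee=4 aabbWWEE=2 aabbWWEe=4 aabbWWee=2 aabbWwEE=2 aabbWwEe=4 aabbWwee=2
aabbWWee hits 2/256; gcd=2; 2÷2/256÷2 = 1/128

P(aabbWWee) = 1/128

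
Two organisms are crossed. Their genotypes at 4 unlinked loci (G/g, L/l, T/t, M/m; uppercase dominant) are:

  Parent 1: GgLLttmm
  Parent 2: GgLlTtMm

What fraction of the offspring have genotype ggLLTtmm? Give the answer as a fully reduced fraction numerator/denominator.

P(ggLLTtmm) = 1/32

GgLLttmm gametes: GLtm×8, gLtm×8
GgLlTtMm gametes: GLTM×1, GLTm×1, GLtM×1, GLtm×1, GlTM×1, GlTm×1, GltM×1, Gltm×1, gLTM×1, gLTm×1, gLtM×1, gLtm×1, glTM×1, glTm×1, gltM×1, gltm×1
GgLLttmm×GgLlTtMm grid (16·16=256): GGLLTtMm=8 GGLLTtmm=8 GGLLttMm=8 GGLLttmm=8 GGLlTtMm=8 GGLlTtmm=8 GGLlttMm=8 GGLlttmm=8 GgLLTtMm=16 GgLLTtmm=16 GgLLttMm=16 GgLLttmm=16 GgLlTtMm=16 GgLlTtmm=16 GgLlttMm=16 GgLlttmm=16 ggLLTtMm=8 ggLLTtmm=8 ggLLttMm=8 ggLLttmm=8 ggLlTtMm=8 ggLlTtmm=8 ggLlttMm=8 ggLlttmm=8
ggLLTtmm hits 8/256; gcd=8; 8÷8/256÷8 = 1/32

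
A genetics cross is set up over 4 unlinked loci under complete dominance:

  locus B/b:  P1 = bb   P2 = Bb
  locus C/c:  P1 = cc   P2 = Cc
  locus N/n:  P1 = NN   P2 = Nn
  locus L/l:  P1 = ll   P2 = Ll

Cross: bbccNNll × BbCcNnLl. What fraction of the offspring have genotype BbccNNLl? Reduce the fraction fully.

P(BbccNNLl) = 1/16

bbccNNll gametes: bcNl×16
BbCcNnLl gametes: BCNL×1, BCNl×1, BCnL×1, BCnl×1, BcNL×1, BcNl×1, BcnL×1, Bcnl×1, bCNL×1, bCNl×1, bCnL×1, bCnl×1, bcNL×1, bcNl×1, bcnL×1, bcnl×1
bbccNNll×BbCcNnLl grid (16·16=256): BbCcNNLl=16 BbCcNNll=16 BbCcNnLl=16 BbCcNnll=16 BbccNNLl=16 BbccNNll=16 BbccNnLl=16 BbccNnll=16 bbCcNNLl=16 bbCcNNll=16 bbCcNnLl=16 bbCcNnll=16 bbccNNLl=16 bbccNNll=16 bbccNnLl=16 bbccNnll=16
BbccNNLl hits 16/256; gcd=16; 16÷16/256÷16 = 1/16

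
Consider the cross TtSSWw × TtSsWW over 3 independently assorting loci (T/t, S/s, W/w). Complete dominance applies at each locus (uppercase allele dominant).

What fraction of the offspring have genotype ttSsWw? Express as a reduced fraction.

P(ttSsWw) = 1/16

TtSSWw gametes: TSW×2, TSw×2, tSW×2, tSw×2
TtSsWW gametes: TSW×2, TsW×2, tSW×2, tsW×2
TtSSWw×TtSsWW grid (8·8=64): TTSSWW=4 TTSSWw=4 TTSsWW=4 TTSsWw=4 TtSSWW=8 TtSSWw=8 TtSsWW=8 TtSsWw=8 ttSSWW=4 ttSSWw=4 ttSsWW=4 ttSsWw=4
ttSsWw hits 4/64; gcd=4; 4÷4/64÷4 = 1/16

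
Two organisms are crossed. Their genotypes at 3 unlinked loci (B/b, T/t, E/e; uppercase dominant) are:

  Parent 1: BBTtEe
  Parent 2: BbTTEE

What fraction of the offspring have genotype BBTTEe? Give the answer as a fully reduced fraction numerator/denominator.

BBTtEe gametes: BTE×2, BTe×2, BtE×2, Bte×2
BbTTEE gametes: BTE×4, bTE×4
BBTtEe×BbTTEE grid (8·8=64): BBTTEE=8 BBTTEe=8 BBTtEE=8 BBTtEe=8 BbTTEE=8 BbTTEe=8 BbTtEE=8 BbTtEe=8
BBTTEe hits 8/64; gcd=8; 8÷8/64÷8 = 1/8

P(BBTTEe) = 1/8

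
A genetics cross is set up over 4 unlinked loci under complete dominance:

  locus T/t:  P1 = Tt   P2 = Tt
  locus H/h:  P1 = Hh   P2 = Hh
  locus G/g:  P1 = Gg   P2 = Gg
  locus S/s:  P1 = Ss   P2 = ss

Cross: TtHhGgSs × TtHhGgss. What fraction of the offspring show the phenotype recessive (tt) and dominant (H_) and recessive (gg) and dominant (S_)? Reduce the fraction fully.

TtHhGgSs gametes: THGS×1, THGs×1, THgS×1, THgs×1, ThGS×1, ThGs×1, ThgS×1, Thgs×1, tHGS×1, tHGs×1, tHgS×1, tHgs×1, thGS×1, thGs×1, thgS×1, thgs×1
TtHhGgss gametes: THGs×2, THgs×2, ThGs×2, Thgs×2, tHGs×2, tHgs×2, thGs×2, thgs×2
TtHhGgSs×TtHhGgss grid (16·16=256): TTHHGGSs=2 TTHHGGss=2 TTHHGgSs=4 TTHHGgss=4 TTHHggSs=2 TTHHggss=2 TTHhGGSs=4 TTHhGGss=4 TTHhGgSs=8 TTHhGgss=8 TTHhggSs=4 TTHhggss=4 TThhGGSs=2 TThhGGss=2 TThhGgSs=4 TThhGgss=4 TThhggSs=2 TThhggss=2 TtHHGGSs=4 TtHHGGss=4 TtHHGgSs=8 TtHHGgss=8 TtHHggSs=4 TtHHggss=4 TtHhGGSs=8 TtHhGGss=8 TtHhGgSs=16 TtHhGgss=16 TtHhggSs=8 TtHhggss=8 TthhGGSs=4 TthhGGss=4 TthhGgSs=8 TthhGgss=8 TthhggSs=4 Tthhggss=4 ttHHGGSs=2 ttHHGGss=2 ttHHGgSs=4 ttHHGgss=4 ttHHggSs=2 ttHHggss=2 ttHhGGSs=4 ttHhGGss=4 ttHhGgSs=8 ttHhGgss=8 ttHhggSs=4 ttHhggss=4 tthhGGSs=2 tthhGGss=2 tthhGgSs=4 tthhGgss=4 tthhggSs=2 tthhggss=2
tt H_ gg S_ hits 6/256; gcd=2; 6÷2/256÷2 = 3/128

P(tt H_ gg S_) = 3/128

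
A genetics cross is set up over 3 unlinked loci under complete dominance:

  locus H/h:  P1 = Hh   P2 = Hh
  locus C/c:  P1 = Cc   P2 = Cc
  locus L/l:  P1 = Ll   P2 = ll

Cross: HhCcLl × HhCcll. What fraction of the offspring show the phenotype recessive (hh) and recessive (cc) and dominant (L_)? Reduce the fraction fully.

HhCcLl gametes: HCL×1, HCl×1, HcL×1, Hcl×1, hCL×1, hCl×1, hcL×1, hcl×1
HhCcll gametes: HCl×2, Hcl×2, hCl×2, hcl×2
HhCcLl×HhCcll grid (8·8=64): HHCCLl=2 HHCCll=2 HHCcLl=4 HHCcll=4 HHccLl=2 HHccll=2 HhCCLl=4 HhCCll=4 HhCcLl=8 HhCcll=8 HhccLl=4 Hhccll=4 hhCCLl=2 hhCCll=2 hhCcLl=4 hhCcll=4 hhccLl=2 hhccll=2
hh cc L_ hits 2/64; gcd=2; 2÷2/64÷2 = 1/32

P(hh cc L_) = 1/32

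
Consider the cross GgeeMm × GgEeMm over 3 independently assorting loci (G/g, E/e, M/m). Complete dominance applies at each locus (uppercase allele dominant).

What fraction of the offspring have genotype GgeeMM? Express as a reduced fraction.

P(GgeeMM) = 1/16

GgeeMm gametes: GeM×2, Gem×2, geM×2, gem×2
GgEeMm gametes: GEM×1, GEm×1, GeM×1, Gem×1, gEM×1, gEm×1, geM×1, gem×1
GgeeMm×GgEeMm grid (8·8=64): GGEeMM=2 GGEeMm=4 GGEemm=2 GGeeMM=2 GGeeMm=4 GGeemm=2 GgEeMM=4 GgEeMm=8 GgEemm=4 GgeeMM=4 GgeeMm=8 Ggeemm=4 ggEeMM=2 ggEeMm=4 ggEemm=2 ggeeMM=2 ggeeMm=4 ggeemm=2
GgeeMM hits 4/64; gcd=4; 4÷4/64÷4 = 1/16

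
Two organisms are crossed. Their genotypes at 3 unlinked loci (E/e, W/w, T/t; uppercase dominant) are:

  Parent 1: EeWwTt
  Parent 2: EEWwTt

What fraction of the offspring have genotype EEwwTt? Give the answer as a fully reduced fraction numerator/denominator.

EeWwTt gametes: EWT×1, EWt×1, EwT×1, Ewt×1, eWT×1, eWt×1, ewT×1, ewt×1
EEWwTt gametes: EWT×2, EWt×2, EwT×2, Ewt×2
EeWwTt×EEWwTt grid (8·8=64): EEWWTT=2 EEWWTt=4 EEWWtt=2 EEWwTT=4 EEWwTt=8 EEWwtt=4 EEwwTT=2 EEwwTt=4 EEwwtt=2 EeWWTT=2 EeWWTt=4 EeWWtt=2 EeWwTT=4 EeWwTt=8 EeWwtt=4 EewwTT=2 EewwTt=4 Eewwtt=2
EEwwTt hits 4/64; gcd=4; 4÷4/64÷4 = 1/16

P(EEwwTt) = 1/16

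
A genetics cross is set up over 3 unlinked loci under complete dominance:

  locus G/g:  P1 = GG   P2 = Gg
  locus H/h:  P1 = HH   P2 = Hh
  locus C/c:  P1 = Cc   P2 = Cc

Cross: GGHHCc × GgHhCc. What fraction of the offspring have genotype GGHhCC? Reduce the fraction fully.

GGHHCc gametes: GHC×4, GHc×4
GgHhCc gametes: GHC×1, GHc×1, GhC×1, Ghc×1, gHC×1, gHc×1, ghC×1, ghc×1
GGHHCc×GgHhCc grid (8·8=64): GGHHCC=4 GGHHCc=8 GGHHcc=4 GGHhCC=4 GGHhCc=8 GGHhcc=4 GgHHCC=4 GgHHCc=8 GgHHcc=4 GgHhCC=4 GgHhCc=8 GgHhcc=4
GGHhCC hits 4/64; gcd=4; 4÷4/64÷4 = 1/16

P(GGHhCC) = 1/16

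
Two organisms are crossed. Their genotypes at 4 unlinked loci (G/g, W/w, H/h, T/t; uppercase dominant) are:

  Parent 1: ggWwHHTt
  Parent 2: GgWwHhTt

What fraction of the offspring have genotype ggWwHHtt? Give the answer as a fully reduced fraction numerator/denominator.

ggWwHHTt gametes: gWHT×4, gWHt×4, gwHT×4, gwHt×4
GgWwHhTt gametes: GWHT×1, GWHt×1, GWhT×1, GWht×1, GwHT×1, GwHt×1, GwhT×1, Gwht×1, gWHT×1, gWHt×1, gWhT×1, gWht×1, gwHT×1, gwHt×1, gwhT×1, gwht×1
ggWwHHTt×GgWwHhTt grid (16·16=256): GgWWHHTT=4 GgWWHHTt=8 GgWWHHtt=4 GgWWHhTT=4 GgWWHhTt=8 GgWWHhtt=4 GgWwHHTT=8 GgWwHHTt=16 GgWwHHtt=8 GgWwHhTT=8 GgWwHhTt=16 GgWwHhtt=8 GgwwHHTT=4 GgwwHHTt=8 GgwwHHtt=4 GgwwHhTT=4 GgwwHhTt=8 GgwwHhtt=4 ggWWHHTT=4 ggWWHHTt=8 ggWWHHtt=4 ggWWHhTT=4 ggWWHhTt=8 ggWWHhtt=4 ggWwHHTT=8 ggWwHHTt=16 ggWwHHtt=8 ggWwHhTT=8 ggWwHhTt=16 ggWwHhtt=8 ggwwHHTT=4 ggwwHHTt=8 ggwwHHtt=4 ggwwHhTT=4 ggwwHhTt=8 ggwwHhtt=4
ggWwHHtt hits 8/256; gcd=8; 8÷8/256÷8 = 1/32

P(ggWwHHtt) = 1/32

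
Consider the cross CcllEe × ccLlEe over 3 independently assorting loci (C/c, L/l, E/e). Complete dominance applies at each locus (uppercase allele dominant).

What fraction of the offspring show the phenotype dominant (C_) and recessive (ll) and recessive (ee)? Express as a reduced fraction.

CcllEe gametes: ClE×2, Cle×2, clE×2, cle×2
ccLlEe gametes: cLE×2, cLe×2, clE×2, cle×2
CcllEe×ccLlEe grid (8·8=64): CcLlEE=4 CcLlEe=8 CcLlee=4 CcllEE=4 CcllEe=8 Ccllee=4 ccLlEE=4 ccLlEe=8 ccLlee=4 ccllEE=4 ccllEe=8 ccllee=4
C_ ll ee hits 4/64; gcd=4; 4÷4/64÷4 = 1/16

P(C_ ll ee) = 1/16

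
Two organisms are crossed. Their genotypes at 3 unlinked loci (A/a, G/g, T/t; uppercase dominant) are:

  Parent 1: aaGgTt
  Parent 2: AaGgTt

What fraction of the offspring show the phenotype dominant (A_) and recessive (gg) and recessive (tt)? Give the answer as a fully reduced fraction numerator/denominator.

P(A_ gg tt) = 1/32

aaGgTt gametes: aGT×2, aGt×2, agT×2, agt×2
AaGgTt gametes: AGT×1, AGt×1, AgT×1, Agt×1, aGT×1, aGt×1, agT×1, agt×1
aaGgTt×AaGgTt grid (8·8=64): AaGGTT=2 AaGGTt=4 AaGGtt=2 AaGgTT=4 AaGgTt=8 AaGgtt=4 AaggTT=2 AaggTt=4 Aaggtt=2 aaGGTT=2 aaGGTt=4 aaGGtt=2 aaGgTT=4 aaGgTt=8 aaGgtt=4 aaggTT=2 aaggTt=4 aaggtt=2
A_ gg tt hits 2/64; gcd=2; 2÷2/64÷2 = 1/32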